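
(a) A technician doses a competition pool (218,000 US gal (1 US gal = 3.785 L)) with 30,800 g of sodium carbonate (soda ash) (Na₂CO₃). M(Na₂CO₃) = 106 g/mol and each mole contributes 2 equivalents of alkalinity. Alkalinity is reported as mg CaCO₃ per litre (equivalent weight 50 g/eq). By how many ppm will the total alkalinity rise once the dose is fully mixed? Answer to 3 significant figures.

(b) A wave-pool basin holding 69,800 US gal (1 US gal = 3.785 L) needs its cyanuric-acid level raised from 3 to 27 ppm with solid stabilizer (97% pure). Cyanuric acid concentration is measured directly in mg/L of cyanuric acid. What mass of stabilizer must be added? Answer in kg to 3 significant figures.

(a) Volume: 218,000 US gal × 3.785 L/gal = 825,130 L.
(a) Moles of Na₂CO₃: 30,800 g ÷ 106 g/mol = 290.6 mol → 581.1 eq of alkalinity.
(a) As CaCO₃: 581.1 eq × 50 g/eq = 29,060 g.
(a) Rise: 29,060 g / 825,130 L × 1000 = 35.21 mg/L.

(b) Volume: 69,800 US gal × 3.785 L/gal = 264,193 L.
(b) CYA to add: (27 − 3) = 24 mg/L × 264,193 L = 6341 g cyanuric acid.
(b) At 97% purity: 6341 / 0.97 = 6537 g product.

(a) 35.2 ppm; (b) 6.54 kg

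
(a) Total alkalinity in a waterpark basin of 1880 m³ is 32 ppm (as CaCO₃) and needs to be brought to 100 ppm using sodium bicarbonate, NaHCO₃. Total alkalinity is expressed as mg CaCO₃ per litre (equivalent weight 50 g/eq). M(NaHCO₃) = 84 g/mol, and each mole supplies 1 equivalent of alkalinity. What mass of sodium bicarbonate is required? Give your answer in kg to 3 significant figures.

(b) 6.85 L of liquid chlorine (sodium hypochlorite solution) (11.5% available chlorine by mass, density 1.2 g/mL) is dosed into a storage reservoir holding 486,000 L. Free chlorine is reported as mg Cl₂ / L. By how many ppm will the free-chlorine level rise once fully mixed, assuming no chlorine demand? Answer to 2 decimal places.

(a) Volume: 1880 m³ = 1,880,000 L.
(a) Alkalinity to add: (100 − 32) = 68 mg/L as CaCO₃ × 1,880,000 L = 127,800 g as CaCO₃.
(a) Equivalents: 127,800 g ÷ 50 g/eq = 2557 eq.
(a) NaHCO₃ supplies 1 eq per mole → 2557 mol.
(a) Mass: 2557 mol × 84 g/mol = 214,800 g.

(b) Mass of solution: 6.85 L × 1000 mL/L × 1.2 g/mL = 8220 g.
(b) Available chlorine delivered: 8220 g × 0.115 = 945.3 g as Cl₂.
(b) Concentration rise: 945.3 g / 486,000 L = 1.945 mg/L = 1.95 ppm.

(a) 215 kg; (b) 1.95 ppm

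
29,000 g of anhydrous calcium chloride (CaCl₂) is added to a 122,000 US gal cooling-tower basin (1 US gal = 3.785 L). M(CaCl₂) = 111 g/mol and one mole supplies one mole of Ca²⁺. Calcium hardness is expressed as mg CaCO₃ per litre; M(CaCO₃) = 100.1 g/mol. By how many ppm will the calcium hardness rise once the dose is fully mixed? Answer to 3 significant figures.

Volume: 122,000 US gal × 3.785 L/gal = 461,770 L.
Moles of Ca²⁺: 29,000 g ÷ 111 g/mol = 261.3 mol.
As CaCO₃: 261.3 mol × 100.1 g/mol = 26,150 g.
Rise: 26,150 g / 461,770 L × 1000 = 56.63 mg/L.

56.6 ppm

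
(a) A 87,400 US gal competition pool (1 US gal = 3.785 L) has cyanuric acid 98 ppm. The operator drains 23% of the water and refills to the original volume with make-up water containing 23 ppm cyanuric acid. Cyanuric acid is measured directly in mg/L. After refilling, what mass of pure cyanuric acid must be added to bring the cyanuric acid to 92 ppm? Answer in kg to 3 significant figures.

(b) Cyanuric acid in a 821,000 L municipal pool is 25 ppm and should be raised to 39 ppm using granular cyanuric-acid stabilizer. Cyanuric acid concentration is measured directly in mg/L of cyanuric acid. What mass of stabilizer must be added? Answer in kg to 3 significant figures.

(a) 3.72 kg; (b) 11.5 kg

(a) Volume: 87,400 US gal × 3.785 L/gal = 330,809 L.
(a) After draining 23% and refilling: 98 × 0.77 + 23 × 0.23 = 80.75 ppm.
(a) Deficit to target: 92 − 80.75 = 11.25 mg/L.
(a) Mass: 11.25 mg/L × 330,809 L = 3722 g cyanuric acid.

(b) CYA to add: (39 − 25) = 14 mg/L × 821,000 L = 11,490 g cyanuric acid.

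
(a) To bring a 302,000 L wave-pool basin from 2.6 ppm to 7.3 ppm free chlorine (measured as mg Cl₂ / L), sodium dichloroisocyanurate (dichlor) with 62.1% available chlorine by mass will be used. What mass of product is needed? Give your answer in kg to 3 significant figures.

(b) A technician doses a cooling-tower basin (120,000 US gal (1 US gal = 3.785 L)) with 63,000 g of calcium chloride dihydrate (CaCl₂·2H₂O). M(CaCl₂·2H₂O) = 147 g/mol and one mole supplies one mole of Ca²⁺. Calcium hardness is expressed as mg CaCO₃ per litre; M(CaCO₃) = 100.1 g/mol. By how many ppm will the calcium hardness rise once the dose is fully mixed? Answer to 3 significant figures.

(a) Chlorine deficit: 7.3 − 2.6 = 4.7 ppm = 4.7 mg/L as Cl₂.
(a) Cl₂ equivalent needed: 4.7 mg/L × 302,000 L = 1,419,000 mg = 1419 g.
(a) Product at 62.1% available chlorine: 1419 / 0.621 = 2286 g.

(b) Volume: 120,000 US gal × 3.785 L/gal = 454,200 L.
(b) Moles of Ca²⁺: 63,000 g ÷ 147 g/mol = 428.6 mol.
(b) As CaCO₃: 428.6 mol × 100.1 g/mol = 42,900 g.
(b) Rise: 42,900 g / 454,200 L × 1000 = 94.45 mg/L.

(a) 2.29 kg; (b) 94.5 ppm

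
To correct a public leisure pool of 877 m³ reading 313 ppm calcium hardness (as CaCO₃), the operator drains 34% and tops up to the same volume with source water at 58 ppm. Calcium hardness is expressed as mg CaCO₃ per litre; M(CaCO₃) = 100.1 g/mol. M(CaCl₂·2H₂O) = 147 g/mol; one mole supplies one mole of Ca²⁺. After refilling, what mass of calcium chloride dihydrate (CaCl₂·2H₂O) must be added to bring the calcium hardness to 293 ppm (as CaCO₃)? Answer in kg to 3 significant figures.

Volume: 877 m³ = 877,000 L.
After draining 34% and refilling: 313 × 0.66 + 58 × 0.34 = 226.3 ppm.
Deficit to target: 293 − 226.3 = 66.7 mg/L.
As CaCO₃: 66.7 mg/L × 877,000 L = 58,500 g; ÷ 100.1 = 584.4 mol Ca²⁺.
Mass: 584.4 × 147 = 85,900 g.

85.9 kg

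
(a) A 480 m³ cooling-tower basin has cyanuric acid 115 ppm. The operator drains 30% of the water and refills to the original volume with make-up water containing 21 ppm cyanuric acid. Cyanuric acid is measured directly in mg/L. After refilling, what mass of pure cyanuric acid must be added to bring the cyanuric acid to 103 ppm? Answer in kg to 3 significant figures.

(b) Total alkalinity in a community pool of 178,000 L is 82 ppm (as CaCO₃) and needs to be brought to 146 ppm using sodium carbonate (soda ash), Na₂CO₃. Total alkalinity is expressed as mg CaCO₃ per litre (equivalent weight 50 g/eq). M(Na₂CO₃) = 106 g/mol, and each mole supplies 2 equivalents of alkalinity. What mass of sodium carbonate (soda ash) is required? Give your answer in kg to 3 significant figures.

(a) Volume: 480 m³ = 480,000 L.
(a) After draining 30% and refilling: 115 × 0.70 + 21 × 0.30 = 86.8 ppm.
(a) Deficit to target: 103 − 86.8 = 16.2 mg/L.
(a) Mass: 16.2 mg/L × 480,000 L = 7776 g cyanuric acid.

(b) Alkalinity to add: (146 − 82) = 64 mg/L as CaCO₃ × 178,000 L = 11,390 g as CaCO₃.
(b) Equivalents: 11,390 g ÷ 50 g/eq = 227.8 eq.
(b) Each mole of Na₂CO₃ supplies 2 eq, so 227.8 / 2 = 113.9 mol.
(b) Mass: 113.9 mol × 106 g/mol = 12,080 g.

(a) 7.78 kg; (b) 12.1 kg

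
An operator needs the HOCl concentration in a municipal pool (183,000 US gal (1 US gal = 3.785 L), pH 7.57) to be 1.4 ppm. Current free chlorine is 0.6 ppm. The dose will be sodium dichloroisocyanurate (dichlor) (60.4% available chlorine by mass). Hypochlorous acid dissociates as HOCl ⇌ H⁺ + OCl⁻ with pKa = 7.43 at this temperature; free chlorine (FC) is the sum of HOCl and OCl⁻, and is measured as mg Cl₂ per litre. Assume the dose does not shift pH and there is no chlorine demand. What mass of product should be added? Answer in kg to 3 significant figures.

3.13 kg

Volume: 183,000 US gal × 3.785 L/gal = 692,655 L.
[OCl⁻]/[HOCl] = 10^(pH − pKa) = 10^(7.57 − 7.43) = 1.38; fraction as HOCl = 1/(1 + 1.38) = 0.4201.
Free chlorine required for 1.4 ppm HOCl: 1.4 / 0.4201 = 3.333 ppm.
FC to add: 3.333 − 0.6 = 2.733 mg/L as Cl₂.
Cl₂ equivalent: 2.733 mg/L × 692,655 L = 1893 g.
Product at 60.4% available Cl: 1893 / 0.604 = 3134 g.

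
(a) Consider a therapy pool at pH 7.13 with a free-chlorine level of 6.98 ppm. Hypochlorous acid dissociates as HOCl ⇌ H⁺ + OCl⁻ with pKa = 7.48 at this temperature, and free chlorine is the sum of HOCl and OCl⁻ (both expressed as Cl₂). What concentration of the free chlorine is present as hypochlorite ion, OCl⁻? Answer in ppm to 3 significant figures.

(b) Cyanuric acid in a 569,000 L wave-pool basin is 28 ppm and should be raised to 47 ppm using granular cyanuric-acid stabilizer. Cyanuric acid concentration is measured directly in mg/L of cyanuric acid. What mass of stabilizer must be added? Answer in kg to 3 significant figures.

(a) 2.16 ppm; (b) 10.8 kg

(a) [OCl⁻]/[HOCl] = 10^(pH − pKa) = 10^(7.13 − 7.48) = 10^-0.35 = 0.4467.
(a) Fraction as HOCl = 1 / (1 + 0.4467) = 0.6912.
(a) OCl⁻ = (1 − 0.6912) × 6.98 ppm = 2.155 ppm.

(b) CYA to add: (47 − 28) = 19 mg/L × 569,000 L = 10,810 g cyanuric acid.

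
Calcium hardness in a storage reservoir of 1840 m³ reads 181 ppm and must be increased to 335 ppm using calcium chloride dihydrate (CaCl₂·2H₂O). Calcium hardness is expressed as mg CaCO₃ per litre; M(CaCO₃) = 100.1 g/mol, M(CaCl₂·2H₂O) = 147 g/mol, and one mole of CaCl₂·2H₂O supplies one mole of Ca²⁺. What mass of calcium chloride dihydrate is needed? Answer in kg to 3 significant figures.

416 kg

Volume: 1840 m³ = 1,840,000 L.
Hardness to add: (335 − 181) = 154 mg/L as CaCO₃ × 1,840,000 L = 283,400 g as CaCO₃.
Moles of Ca²⁺ (1 mol Ca²⁺ ≡ 1 mol CaCO₃): 283,400 / 100.1 g/mol = 2831 mol.
Mass of CaCl₂·2H₂O: 2831 × 147 = 416,100 g.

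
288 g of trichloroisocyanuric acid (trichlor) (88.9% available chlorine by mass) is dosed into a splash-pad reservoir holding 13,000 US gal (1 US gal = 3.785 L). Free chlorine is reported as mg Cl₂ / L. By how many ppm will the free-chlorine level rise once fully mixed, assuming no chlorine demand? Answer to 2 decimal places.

5.20 ppm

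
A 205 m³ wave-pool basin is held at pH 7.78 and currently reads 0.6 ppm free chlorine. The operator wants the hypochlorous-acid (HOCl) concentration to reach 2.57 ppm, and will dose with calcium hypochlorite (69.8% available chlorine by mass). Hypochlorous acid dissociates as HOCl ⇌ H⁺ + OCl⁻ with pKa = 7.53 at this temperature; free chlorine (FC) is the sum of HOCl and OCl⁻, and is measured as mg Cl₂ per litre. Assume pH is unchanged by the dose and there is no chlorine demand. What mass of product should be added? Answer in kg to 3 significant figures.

1.92 kg

Volume: 205 m³ = 205,000 L.
[OCl⁻]/[HOCl] = 10^(pH − pKa) = 10^(7.78 − 7.53) = 1.778; fraction as HOCl = 1/(1 + 1.778) = 0.3599.
Free chlorine required for 2.57 ppm HOCl: 2.57 / 0.3599 = 7.14 ppm.
FC to add: 7.14 − 0.6 = 6.54 mg/L as Cl₂.
Cl₂ equivalent: 6.54 mg/L × 205,000 L = 1341 g.
Product at 69.8% available Cl: 1341 / 0.698 = 1921 g.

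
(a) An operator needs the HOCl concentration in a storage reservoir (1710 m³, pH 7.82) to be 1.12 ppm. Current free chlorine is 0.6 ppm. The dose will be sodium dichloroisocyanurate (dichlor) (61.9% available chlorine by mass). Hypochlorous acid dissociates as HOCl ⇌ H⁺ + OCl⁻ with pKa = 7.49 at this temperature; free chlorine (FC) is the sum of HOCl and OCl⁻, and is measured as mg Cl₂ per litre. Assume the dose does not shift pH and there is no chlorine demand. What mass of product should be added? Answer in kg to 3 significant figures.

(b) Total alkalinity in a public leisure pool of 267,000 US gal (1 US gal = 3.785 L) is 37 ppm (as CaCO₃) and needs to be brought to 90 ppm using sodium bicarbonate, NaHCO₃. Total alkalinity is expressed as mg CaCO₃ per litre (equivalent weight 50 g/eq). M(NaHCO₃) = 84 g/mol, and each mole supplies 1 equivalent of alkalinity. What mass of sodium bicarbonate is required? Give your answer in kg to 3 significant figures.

(a) 8.05 kg; (b) 90.0 kg

(a) Volume: 1710 m³ = 1,710,000 L.
(a) [OCl⁻]/[HOCl] = 10^(pH − pKa) = 10^(7.82 − 7.49) = 2.138; fraction as HOCl = 1/(1 + 2.138) = 0.3187.
(a) Free chlorine required for 1.12 ppm HOCl: 1.12 / 0.3187 = 3.515 ppm.
(a) FC to add: 3.515 − 0.6 = 2.915 mg/L as Cl₂.
(a) Cl₂ equivalent: 2.915 mg/L × 1,710,000 L = 4984 g.
(a) Product at 61.9% available Cl: 4984 / 0.619 = 8051 g.

(b) Volume: 267,000 US gal × 3.785 L/gal = 1,010,595 L.
(b) Alkalinity to add: (90 − 37) = 53 mg/L as CaCO₃ × 1,010,595 L = 53,560 g as CaCO₃.
(b) Equivalents: 53,560 g ÷ 50 g/eq = 1071 eq.
(b) NaHCO₃ supplies 1 eq per mole → 1071 mol.
(b) Mass: 1071 mol × 84 g/mol = 89,980 g.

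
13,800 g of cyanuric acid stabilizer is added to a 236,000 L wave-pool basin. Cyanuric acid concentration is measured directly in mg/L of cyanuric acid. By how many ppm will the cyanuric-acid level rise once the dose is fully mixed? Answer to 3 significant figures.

58.5 ppm

Rise: 13,800 g / 236,000 L × 1000 = 58.47 mg/L.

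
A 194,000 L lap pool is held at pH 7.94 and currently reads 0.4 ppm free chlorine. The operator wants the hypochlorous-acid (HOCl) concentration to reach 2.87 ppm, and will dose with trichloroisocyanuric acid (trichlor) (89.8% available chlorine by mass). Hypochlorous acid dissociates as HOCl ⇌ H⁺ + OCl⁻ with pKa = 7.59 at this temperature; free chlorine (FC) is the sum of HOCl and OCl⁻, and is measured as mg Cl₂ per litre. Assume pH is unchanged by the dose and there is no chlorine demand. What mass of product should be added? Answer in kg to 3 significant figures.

[OCl⁻]/[HOCl] = 10^(pH − pKa) = 10^(7.94 − 7.59) = 2.239; fraction as HOCl = 1/(1 + 2.239) = 0.3088.
Free chlorine required for 2.87 ppm HOCl: 2.87 / 0.3088 = 9.295 ppm.
FC to add: 9.295 − 0.4 = 8.895 mg/L as Cl₂.
Cl₂ equivalent: 8.895 mg/L × 194,000 L = 1726 g.
Product at 89.8% available Cl: 1726 / 0.898 = 1922 g.

1.92 kg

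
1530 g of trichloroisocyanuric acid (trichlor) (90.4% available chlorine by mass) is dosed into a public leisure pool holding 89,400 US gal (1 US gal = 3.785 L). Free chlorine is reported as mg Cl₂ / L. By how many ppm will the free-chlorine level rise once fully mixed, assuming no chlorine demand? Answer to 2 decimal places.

Volume: 89,400 US gal × 3.785 L/gal = 338,379 L.
Available chlorine delivered: 1530 g × 0.904 = 1383 g as Cl₂.
Concentration rise: 1383 g / 338,379 L = 4.087 mg/L = 4.09 ppm.

4.09 ppm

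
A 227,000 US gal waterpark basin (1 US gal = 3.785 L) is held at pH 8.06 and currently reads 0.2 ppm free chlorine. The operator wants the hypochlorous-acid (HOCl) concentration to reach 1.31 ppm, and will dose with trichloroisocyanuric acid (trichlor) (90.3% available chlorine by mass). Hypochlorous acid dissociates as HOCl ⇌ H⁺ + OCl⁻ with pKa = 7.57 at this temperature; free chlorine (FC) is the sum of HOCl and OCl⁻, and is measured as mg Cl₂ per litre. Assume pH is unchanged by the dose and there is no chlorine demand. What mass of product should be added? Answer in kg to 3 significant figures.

4.91 kg

Volume: 227,000 US gal × 3.785 L/gal = 859,195 L.
[OCl⁻]/[HOCl] = 10^(pH − pKa) = 10^(8.06 − 7.57) = 3.09; fraction as HOCl = 1/(1 + 3.09) = 0.2445.
Free chlorine required for 1.31 ppm HOCl: 1.31 / 0.2445 = 5.358 ppm.
FC to add: 5.358 − 0.2 = 5.158 mg/L as Cl₂.
Cl₂ equivalent: 5.158 mg/L × 859,195 L = 4432 g.
Product at 90.3% available Cl: 4432 / 0.903 = 4908 g.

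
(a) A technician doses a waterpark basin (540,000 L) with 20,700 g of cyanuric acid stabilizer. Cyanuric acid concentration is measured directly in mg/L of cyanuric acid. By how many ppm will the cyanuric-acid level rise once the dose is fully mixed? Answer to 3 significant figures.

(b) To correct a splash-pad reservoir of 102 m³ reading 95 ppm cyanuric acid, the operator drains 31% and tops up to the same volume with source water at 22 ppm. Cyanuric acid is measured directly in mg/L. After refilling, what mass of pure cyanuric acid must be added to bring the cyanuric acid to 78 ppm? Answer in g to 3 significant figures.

(a) Rise: 20,700 g / 540,000 L × 1000 = 38.33 mg/L.

(b) Volume: 102 m³ = 102,000 L.
(b) After draining 31% and refilling: 95 × 0.69 + 22 × 0.31 = 72.37 ppm.
(b) Deficit to target: 78 − 72.37 = 5.63 mg/L.
(b) Mass: 5.63 mg/L × 102,000 L = 574.3 g cyanuric acid.

(a) 38.3 ppm; (b) 574 g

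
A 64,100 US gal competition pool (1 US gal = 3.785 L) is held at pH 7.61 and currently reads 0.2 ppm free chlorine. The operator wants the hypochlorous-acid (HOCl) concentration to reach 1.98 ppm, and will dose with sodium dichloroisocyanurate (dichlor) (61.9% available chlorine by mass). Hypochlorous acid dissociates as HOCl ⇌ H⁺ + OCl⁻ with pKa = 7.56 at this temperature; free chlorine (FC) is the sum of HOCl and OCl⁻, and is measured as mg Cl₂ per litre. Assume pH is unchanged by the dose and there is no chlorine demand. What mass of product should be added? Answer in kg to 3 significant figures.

Volume: 64,100 US gal × 3.785 L/gal = 242,618 L.
[OCl⁻]/[HOCl] = 10^(pH − pKa) = 10^(7.61 − 7.56) = 1.122; fraction as HOCl = 1/(1 + 1.122) = 0.4712.
Free chlorine required for 1.98 ppm HOCl: 1.98 / 0.4712 = 4.202 ppm.
FC to add: 4.202 − 0.2 = 4.002 mg/L as Cl₂.
Cl₂ equivalent: 4.002 mg/L × 242,618 L = 970.9 g.
Product at 61.9% available Cl: 970.9 / 0.619 = 1568 g.

1.57 kg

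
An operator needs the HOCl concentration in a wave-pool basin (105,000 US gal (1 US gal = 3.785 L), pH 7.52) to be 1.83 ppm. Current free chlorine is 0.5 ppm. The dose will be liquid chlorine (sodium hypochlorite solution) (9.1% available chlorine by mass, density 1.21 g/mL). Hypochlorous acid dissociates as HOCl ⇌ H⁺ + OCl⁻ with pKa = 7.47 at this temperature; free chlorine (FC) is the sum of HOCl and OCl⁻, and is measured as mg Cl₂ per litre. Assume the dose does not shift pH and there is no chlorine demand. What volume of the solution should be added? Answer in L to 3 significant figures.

12.2 L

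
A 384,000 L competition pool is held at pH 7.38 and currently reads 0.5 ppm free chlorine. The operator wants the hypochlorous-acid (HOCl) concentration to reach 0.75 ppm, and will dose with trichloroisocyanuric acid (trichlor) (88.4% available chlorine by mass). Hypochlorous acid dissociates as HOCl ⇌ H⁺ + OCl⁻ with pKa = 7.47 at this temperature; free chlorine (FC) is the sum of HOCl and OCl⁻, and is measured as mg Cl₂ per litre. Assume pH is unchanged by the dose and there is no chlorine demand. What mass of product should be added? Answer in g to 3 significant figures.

373 g

[OCl⁻]/[HOCl] = 10^(pH − pKa) = 10^(7.38 − 7.47) = 0.8128; fraction as HOCl = 1/(1 + 0.8128) = 0.5516.
Free chlorine required for 0.75 ppm HOCl: 0.75 / 0.5516 = 1.36 ppm.
FC to add: 1.36 − 0.5 = 0.8596 mg/L as Cl₂.
Cl₂ equivalent: 0.8596 mg/L × 384,000 L = 330.1 g.
Product at 88.4% available Cl: 330.1 / 0.884 = 373.4 g.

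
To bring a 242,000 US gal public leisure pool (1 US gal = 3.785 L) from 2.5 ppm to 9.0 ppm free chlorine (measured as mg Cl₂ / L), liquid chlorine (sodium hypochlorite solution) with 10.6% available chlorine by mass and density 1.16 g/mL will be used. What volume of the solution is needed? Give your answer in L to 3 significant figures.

Volume: 242,000 US gal × 3.785 L/gal = 915,970 L.
Chlorine deficit: 9.0 − 2.5 = 6.5 ppm = 6.5 mg/L as Cl₂.
Cl₂ equivalent needed: 6.5 mg/L × 915,970 L = 5,954,000 mg = 5954 g.
Product at 10.6% available chlorine: 5954 / 0.106 = 56,170 g.
Volume at density 1.16 g/mL: 56,170 g ÷ 1.16 g/mL = 48,420 mL.

48.4 L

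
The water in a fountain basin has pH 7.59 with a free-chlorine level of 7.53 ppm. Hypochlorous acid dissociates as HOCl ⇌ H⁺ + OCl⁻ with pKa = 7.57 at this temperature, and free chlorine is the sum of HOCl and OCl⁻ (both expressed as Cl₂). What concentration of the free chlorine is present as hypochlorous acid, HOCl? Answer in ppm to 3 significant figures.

3.68 ppm

[OCl⁻]/[HOCl] = 10^(pH − pKa) = 10^(7.59 − 7.57) = 10^0.02 = 1.047.
Fraction as HOCl = 1 / (1 + 1.047) = 0.4885.
HOCl = 0.4885 × 7.53 ppm = 3.678 ppm.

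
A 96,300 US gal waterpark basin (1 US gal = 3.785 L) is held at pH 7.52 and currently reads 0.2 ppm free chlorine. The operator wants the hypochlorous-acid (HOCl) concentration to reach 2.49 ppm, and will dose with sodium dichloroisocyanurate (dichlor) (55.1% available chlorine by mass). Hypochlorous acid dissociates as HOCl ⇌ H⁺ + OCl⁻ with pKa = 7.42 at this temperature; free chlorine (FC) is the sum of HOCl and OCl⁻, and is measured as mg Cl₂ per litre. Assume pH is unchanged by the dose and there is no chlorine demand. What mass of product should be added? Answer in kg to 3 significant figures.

3.59 kg

Volume: 96,300 US gal × 3.785 L/gal = 364,496 L.
[OCl⁻]/[HOCl] = 10^(pH − pKa) = 10^(7.52 − 7.42) = 1.259; fraction as HOCl = 1/(1 + 1.259) = 0.4427.
Free chlorine required for 2.49 ppm HOCl: 2.49 / 0.4427 = 5.625 ppm.
FC to add: 5.625 − 0.2 = 5.425 mg/L as Cl₂.
Cl₂ equivalent: 5.425 mg/L × 364,496 L = 1977 g.
Product at 55.1% available Cl: 1977 / 0.551 = 3589 g.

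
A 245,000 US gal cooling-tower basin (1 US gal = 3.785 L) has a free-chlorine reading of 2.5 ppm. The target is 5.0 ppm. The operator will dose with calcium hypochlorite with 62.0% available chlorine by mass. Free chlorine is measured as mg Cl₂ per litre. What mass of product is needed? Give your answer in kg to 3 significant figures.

3.74 kg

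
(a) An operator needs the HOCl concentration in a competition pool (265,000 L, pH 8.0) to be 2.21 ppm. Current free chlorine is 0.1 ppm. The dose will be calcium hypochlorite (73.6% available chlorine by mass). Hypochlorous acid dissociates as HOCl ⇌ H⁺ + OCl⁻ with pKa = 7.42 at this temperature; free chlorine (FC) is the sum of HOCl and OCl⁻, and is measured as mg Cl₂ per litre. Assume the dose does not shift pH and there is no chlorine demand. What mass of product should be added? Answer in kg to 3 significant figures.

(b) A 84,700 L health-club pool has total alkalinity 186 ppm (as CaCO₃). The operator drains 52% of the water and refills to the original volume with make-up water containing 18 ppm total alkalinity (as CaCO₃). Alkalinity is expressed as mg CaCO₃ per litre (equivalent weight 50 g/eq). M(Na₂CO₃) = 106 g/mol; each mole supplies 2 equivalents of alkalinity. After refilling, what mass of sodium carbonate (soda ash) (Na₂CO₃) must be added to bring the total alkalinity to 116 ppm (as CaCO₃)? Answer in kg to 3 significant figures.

(a) [OCl⁻]/[HOCl] = 10^(pH − pKa) = 10^(8.0 − 7.42) = 3.802; fraction as HOCl = 1/(1 + 3.802) = 0.2083.
(a) Free chlorine required for 2.21 ppm HOCl: 2.21 / 0.2083 = 10.61 ppm.
(a) FC to add: 10.61 − 0.1 = 10.51 mg/L as Cl₂.
(a) Cl₂ equivalent: 10.51 mg/L × 265,000 L = 2786 g.
(a) Product at 73.6% available Cl: 2786 / 0.736 = 3785 g.

(b) After draining 52% and refilling: 186 × 0.48 + 18 × 0.52 = 98.64 ppm.
(b) Deficit to target: 116 − 98.64 = 17.36 mg/L.
(b) As CaCO₃: 17.36 mg/L × 84,700 L = 1470 g; ÷ 50 g/eq ÷ 2 = 14.7 mol Na₂CO₃.
(b) Mass: 14.7 × 106 = 1559 g.

(a) 3.78 kg; (b) 1.56 kg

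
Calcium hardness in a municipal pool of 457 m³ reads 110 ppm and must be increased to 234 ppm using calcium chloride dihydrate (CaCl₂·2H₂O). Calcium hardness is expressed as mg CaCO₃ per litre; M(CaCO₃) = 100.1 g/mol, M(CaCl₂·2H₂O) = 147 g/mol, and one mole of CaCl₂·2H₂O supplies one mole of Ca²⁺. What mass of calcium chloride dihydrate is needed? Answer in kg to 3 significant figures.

Volume: 457 m³ = 457,000 L.
Hardness to add: (234 − 110) = 124 mg/L as CaCO₃ × 457,000 L = 56,670 g as CaCO₃.
Moles of Ca²⁺ (1 mol Ca²⁺ ≡ 1 mol CaCO₃): 56,670 / 100.1 g/mol = 566.1 mol.
Mass of CaCl₂·2H₂O: 566.1 × 147 = 83,220 g.

83.2 kg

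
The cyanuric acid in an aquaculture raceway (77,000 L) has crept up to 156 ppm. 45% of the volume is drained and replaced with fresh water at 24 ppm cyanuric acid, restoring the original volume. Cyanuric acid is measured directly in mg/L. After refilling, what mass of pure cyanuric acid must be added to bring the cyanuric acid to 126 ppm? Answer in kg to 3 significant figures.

After draining 45% and refilling: 156 × 0.55 + 24 × 0.45 = 96.6 ppm.
Deficit to target: 126 − 96.6 = 29.4 mg/L.
Mass: 29.4 mg/L × 77,000 L = 2264 g cyanuric acid.

2.26 kg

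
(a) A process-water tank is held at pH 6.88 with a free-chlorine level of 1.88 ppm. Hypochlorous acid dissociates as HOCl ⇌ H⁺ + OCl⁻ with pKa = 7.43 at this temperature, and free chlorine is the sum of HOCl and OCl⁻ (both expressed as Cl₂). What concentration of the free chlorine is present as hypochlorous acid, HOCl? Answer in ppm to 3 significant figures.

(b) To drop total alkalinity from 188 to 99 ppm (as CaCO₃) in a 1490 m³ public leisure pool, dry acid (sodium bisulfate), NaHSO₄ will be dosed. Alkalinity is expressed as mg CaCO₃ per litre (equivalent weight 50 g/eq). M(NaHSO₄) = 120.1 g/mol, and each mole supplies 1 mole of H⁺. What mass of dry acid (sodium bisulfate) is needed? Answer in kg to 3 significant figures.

(a) 1.47 ppm; (b) 319 kg

(a) [OCl⁻]/[HOCl] = 10^(pH − pKa) = 10^(6.88 − 7.43) = 10^-0.55 = 0.2818.
(a) Fraction as HOCl = 1 / (1 + 0.2818) = 0.7801.
(a) HOCl = 0.7801 × 1.88 ppm = 1.467 ppm.

(b) Volume: 1490 m³ = 1,490,000 L.
(b) Alkalinity to neutralize: (188 − 99) = 89 mg/L as CaCO₃ × 1,490,000 L = 132,600 g as CaCO₃.
(b) Equivalents of H⁺ required: 132,600 ÷ 50 g/eq = 2652 eq = 2652 mol NaHSO₄.
(b) Mass of NaHSO₄: 2652 × 120.1 = 318,500 g.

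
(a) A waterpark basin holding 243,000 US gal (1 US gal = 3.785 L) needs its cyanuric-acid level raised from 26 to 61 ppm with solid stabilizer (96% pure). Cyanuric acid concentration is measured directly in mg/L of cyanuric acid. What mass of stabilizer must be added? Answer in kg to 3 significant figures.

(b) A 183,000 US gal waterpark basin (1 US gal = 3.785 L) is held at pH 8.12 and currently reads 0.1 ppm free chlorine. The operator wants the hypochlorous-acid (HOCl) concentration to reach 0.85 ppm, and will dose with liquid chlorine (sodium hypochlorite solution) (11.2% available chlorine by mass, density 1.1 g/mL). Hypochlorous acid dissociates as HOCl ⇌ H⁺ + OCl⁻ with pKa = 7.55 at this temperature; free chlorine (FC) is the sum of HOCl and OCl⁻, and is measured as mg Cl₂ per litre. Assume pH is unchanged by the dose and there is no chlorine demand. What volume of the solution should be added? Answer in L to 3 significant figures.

(a) 33.5 kg; (b) 22.0 L

(a) Volume: 243,000 US gal × 3.785 L/gal = 919,755 L.
(a) CYA to add: (61 − 26) = 35 mg/L × 919,755 L = 32,190 g cyanuric acid.
(a) At 96% purity: 32,190 / 0.96 = 33,530 g product.

(b) Volume: 183,000 US gal × 3.785 L/gal = 692,655 L.
(b) [OCl⁻]/[HOCl] = 10^(pH − pKa) = 10^(8.12 − 7.55) = 3.715; fraction as HOCl = 1/(1 + 3.715) = 0.2121.
(b) Free chlorine required for 0.85 ppm HOCl: 0.85 / 0.2121 = 4.008 ppm.
(b) FC to add: 4.008 − 0.1 = 3.908 mg/L as Cl₂.
(b) Cl₂ equivalent: 3.908 mg/L × 692,655 L = 2707 g.
(b) Product at 11.2% available Cl: 2707 / 0.112 = 24,170 g.
(b) Volume: 24,170 g ÷ 1.1 g/mL = 21,970 mL.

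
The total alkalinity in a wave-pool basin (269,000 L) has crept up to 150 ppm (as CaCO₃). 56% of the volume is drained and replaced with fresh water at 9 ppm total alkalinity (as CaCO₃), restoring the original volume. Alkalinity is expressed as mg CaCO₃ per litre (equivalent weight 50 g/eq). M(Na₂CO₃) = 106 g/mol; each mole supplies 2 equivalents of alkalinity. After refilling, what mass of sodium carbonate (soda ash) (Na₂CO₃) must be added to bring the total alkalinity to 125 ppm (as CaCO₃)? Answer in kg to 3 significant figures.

After draining 56% and refilling: 150 × 0.44 + 9 × 0.56 = 71.04 ppm.
Deficit to target: 125 − 71.04 = 53.96 mg/L.
As CaCO₃: 53.96 mg/L × 269,000 L = 14,520 g; ÷ 50 g/eq ÷ 2 = 145.2 mol Na₂CO₃.
Mass: 145.2 × 106 = 15,390 g.

15.4 kg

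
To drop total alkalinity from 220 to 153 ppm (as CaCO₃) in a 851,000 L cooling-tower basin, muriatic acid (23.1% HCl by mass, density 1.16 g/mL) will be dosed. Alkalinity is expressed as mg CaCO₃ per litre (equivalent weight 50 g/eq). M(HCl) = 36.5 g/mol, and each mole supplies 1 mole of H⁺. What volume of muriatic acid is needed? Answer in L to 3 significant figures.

Alkalinity to neutralize: (220 − 153) = 67 mg/L as CaCO₃ × 851,000 L = 57,020 g as CaCO₃.
Equivalents of H⁺ required: 57,020 ÷ 50 g/eq = 1140 eq = 1140 mol HCl.
Mass of HCl: 1140 × 36.5 = 41,620 g.
Mass of 23.1% solution: 41,620 / 0.231 = 180,200 g.
Volume: 180,200 g ÷ 1.16 g/mL = 155,300 mL.

155 L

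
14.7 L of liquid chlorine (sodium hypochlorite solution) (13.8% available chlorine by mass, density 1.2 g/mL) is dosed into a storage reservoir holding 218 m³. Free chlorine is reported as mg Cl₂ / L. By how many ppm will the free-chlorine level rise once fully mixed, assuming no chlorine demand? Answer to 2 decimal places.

Volume: 218 m³ = 218,000 L.
Mass of solution: 14.7 L × 1000 mL/L × 1.2 g/mL = 17,640 g.
Available chlorine delivered: 17,640 g × 0.138 = 2434 g as Cl₂.
Concentration rise: 2434 g / 218,000 L = 11.17 mg/L = 11.17 ppm.

11.17 ppm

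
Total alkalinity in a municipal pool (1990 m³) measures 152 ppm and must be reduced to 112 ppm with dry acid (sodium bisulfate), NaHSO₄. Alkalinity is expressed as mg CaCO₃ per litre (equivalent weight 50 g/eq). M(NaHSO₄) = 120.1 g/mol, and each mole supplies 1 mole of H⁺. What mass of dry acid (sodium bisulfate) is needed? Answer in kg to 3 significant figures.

191 kg

Volume: 1990 m³ = 1,990,000 L.
Alkalinity to neutralize: (152 − 112) = 40 mg/L as CaCO₃ × 1,990,000 L = 79,600 g as CaCO₃.
Equivalents of H⁺ required: 79,600 ÷ 50 g/eq = 1592 eq = 1592 mol NaHSO₄.
Mass of NaHSO₄: 1592 × 120.1 = 191,200 g.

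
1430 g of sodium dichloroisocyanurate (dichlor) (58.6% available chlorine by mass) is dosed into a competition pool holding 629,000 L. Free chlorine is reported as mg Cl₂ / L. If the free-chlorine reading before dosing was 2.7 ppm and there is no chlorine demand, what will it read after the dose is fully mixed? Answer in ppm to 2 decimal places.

Available chlorine delivered: 1430 g × 0.586 = 838 g as Cl₂.
Concentration rise: 838 g / 629,000 L = 1.332 mg/L = 1.33 ppm.
Final FC: 2.7 + 1.33 = 4.03 ppm.

4.03 ppm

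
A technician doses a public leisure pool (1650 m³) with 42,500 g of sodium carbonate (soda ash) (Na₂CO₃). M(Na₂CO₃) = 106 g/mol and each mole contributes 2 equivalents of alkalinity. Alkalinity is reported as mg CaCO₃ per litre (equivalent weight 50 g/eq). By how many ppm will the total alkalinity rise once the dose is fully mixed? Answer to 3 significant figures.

24.3 ppm

Volume: 1650 m³ = 1,650,000 L.
Moles of Na₂CO₃: 42,500 g ÷ 106 g/mol = 400.9 mol → 801.9 eq of alkalinity.
As CaCO₃: 801.9 eq × 50 g/eq = 40,090 g.
Rise: 40,090 g / 1,650,000 L × 1000 = 24.3 mg/L.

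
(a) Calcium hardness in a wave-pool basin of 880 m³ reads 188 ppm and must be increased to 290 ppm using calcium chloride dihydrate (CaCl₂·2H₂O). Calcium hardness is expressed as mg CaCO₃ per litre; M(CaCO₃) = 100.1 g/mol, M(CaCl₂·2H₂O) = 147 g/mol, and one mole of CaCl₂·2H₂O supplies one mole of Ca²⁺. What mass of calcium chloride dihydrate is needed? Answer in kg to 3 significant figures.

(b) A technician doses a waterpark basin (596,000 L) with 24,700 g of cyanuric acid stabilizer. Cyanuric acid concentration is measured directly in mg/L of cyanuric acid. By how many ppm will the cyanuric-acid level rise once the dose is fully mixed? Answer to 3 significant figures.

(a) 132 kg; (b) 41.4 ppm

(a) Volume: 880 m³ = 880,000 L.
(a) Hardness to add: (290 − 188) = 102 mg/L as CaCO₃ × 880,000 L = 89,760 g as CaCO₃.
(a) Moles of Ca²⁺ (1 mol Ca²⁺ ≡ 1 mol CaCO₃): 89,760 / 100.1 g/mol = 896.7 mol.
(a) Mass of CaCl₂·2H₂O: 896.7 × 147 = 131,800 g.

(b) Rise: 24,700 g / 596,000 L × 1000 = 41.44 mg/L.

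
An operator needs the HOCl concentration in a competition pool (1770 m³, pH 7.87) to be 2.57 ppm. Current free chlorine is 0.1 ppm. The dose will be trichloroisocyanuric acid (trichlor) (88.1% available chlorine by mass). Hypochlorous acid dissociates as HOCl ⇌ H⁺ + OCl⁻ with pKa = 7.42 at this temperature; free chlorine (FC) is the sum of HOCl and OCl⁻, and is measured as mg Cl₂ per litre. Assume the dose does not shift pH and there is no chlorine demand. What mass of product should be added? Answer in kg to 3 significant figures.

19.5 kg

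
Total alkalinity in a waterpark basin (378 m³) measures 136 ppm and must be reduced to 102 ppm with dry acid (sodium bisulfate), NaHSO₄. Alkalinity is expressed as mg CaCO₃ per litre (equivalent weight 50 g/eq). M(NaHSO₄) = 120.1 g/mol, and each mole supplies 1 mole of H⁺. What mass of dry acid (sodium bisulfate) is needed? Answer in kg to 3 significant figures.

Volume: 378 m³ = 378,000 L.
Alkalinity to neutralize: (136 − 102) = 34 mg/L as CaCO₃ × 378,000 L = 12,850 g as CaCO₃.
Equivalents of H⁺ required: 12,850 ÷ 50 g/eq = 257 eq = 257 mol NaHSO₄.
Mass of NaHSO₄: 257 × 120.1 = 30,870 g.

30.9 kg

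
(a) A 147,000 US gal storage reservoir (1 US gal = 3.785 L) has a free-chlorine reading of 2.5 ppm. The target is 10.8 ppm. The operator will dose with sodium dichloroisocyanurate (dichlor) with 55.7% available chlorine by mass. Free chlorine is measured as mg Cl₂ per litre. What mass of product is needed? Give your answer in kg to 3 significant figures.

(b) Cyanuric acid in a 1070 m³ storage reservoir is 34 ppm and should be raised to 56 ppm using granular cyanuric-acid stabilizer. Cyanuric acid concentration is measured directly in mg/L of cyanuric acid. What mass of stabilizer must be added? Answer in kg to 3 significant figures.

(a) Volume: 147,000 US gal × 3.785 L/gal = 556,395 L.
(a) Chlorine deficit: 10.8 − 2.5 = 8.3 ppm = 8.3 mg/L as Cl₂.
(a) Cl₂ equivalent needed: 8.3 mg/L × 556,395 L = 4,618,000 mg = 4618 g.
(a) Product at 55.7% available chlorine: 4618 / 0.557 = 8291 g.

(b) Volume: 1070 m³ = 1,070,000 L.
(b) CYA to add: (56 − 34) = 22 mg/L × 1,070,000 L = 23,540 g cyanuric acid.

(a) 8.29 kg; (b) 23.5 kg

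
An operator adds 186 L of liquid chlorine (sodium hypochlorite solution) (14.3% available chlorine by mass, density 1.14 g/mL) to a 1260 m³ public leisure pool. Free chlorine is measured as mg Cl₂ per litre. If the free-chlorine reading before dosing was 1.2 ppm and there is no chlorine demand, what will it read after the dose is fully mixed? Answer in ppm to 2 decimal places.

25.26 ppm

Volume: 1260 m³ = 1,260,000 L.
Mass of solution: 186 L × 1000 mL/L × 1.14 g/mL = 212,000 g.
Available chlorine delivered: 212,000 g × 0.143 = 30,320 g as Cl₂.
Concentration rise: 30,320 g / 1,260,000 L = 24.06 mg/L = 24.06 ppm.
Final FC: 1.2 + 24.06 = 25.26 ppm.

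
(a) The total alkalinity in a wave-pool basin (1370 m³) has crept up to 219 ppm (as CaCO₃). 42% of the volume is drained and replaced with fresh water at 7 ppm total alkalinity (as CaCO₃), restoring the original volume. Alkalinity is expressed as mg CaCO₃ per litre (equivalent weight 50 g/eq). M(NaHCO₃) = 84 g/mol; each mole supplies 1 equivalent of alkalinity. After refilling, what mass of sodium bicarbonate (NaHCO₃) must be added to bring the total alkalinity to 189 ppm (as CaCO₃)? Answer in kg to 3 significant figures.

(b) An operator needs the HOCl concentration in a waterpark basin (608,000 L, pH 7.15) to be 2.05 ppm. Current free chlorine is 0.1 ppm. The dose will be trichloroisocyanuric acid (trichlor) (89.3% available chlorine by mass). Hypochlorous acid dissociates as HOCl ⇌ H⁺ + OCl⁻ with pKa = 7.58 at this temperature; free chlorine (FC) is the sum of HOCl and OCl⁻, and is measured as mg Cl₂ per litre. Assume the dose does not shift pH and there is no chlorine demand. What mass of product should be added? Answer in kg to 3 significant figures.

(a) 136 kg; (b) 1.85 kg

(a) Volume: 1370 m³ = 1,370,000 L.
(a) After draining 42% and refilling: 219 × 0.58 + 7 × 0.42 = 129.96 ppm.
(a) Deficit to target: 189 − 129.96 = 59.04 mg/L.
(a) As CaCO₃: 59.04 mg/L × 1,370,000 L = 80,880 g; ÷ 50 g/eq ÷ 1 = 1618 mol NaHCO₃.
(a) Mass: 1618 × 84 = 135,900 g.

(b) [OCl⁻]/[HOCl] = 10^(pH − pKa) = 10^(7.15 − 7.58) = 0.3715; fraction as HOCl = 1/(1 + 0.3715) = 0.7291.
(b) Free chlorine required for 2.05 ppm HOCl: 2.05 / 0.7291 = 2.812 ppm.
(b) FC to add: 2.812 − 0.1 = 2.712 mg/L as Cl₂.
(b) Cl₂ equivalent: 2.712 mg/L × 608,000 L = 1649 g.
(b) Product at 89.3% available Cl: 1649 / 0.893 = 1846 g.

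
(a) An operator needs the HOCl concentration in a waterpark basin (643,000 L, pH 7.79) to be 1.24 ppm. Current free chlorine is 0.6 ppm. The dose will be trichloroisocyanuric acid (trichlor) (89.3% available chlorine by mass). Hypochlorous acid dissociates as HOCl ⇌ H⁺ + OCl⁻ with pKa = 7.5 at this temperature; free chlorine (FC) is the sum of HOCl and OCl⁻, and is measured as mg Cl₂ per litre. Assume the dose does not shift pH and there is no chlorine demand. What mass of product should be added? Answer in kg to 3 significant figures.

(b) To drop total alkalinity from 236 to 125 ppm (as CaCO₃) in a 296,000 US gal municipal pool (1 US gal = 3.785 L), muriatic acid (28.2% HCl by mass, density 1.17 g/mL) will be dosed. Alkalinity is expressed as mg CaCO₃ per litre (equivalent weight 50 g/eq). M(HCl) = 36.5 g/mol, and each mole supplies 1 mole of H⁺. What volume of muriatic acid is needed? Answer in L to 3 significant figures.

(a) 2.20 kg; (b) 275 L

(a) [OCl⁻]/[HOCl] = 10^(pH − pKa) = 10^(7.79 − 7.5) = 1.95; fraction as HOCl = 1/(1 + 1.95) = 0.339.
(a) Free chlorine required for 1.24 ppm HOCl: 1.24 / 0.339 = 3.658 ppm.
(a) FC to add: 3.658 − 0.6 = 3.058 mg/L as Cl₂.
(a) Cl₂ equivalent: 3.058 mg/L × 643,000 L = 1966 g.
(a) Product at 89.3% available Cl: 1966 / 0.893 = 2202 g.

(b) Volume: 296,000 US gal × 3.785 L/gal = 1,120,360 L.
(b) Alkalinity to neutralize: (236 − 125) = 111 mg/L as CaCO₃ × 1,120,360 L = 124,400 g as CaCO₃.
(b) Equivalents of H⁺ required: 124,400 ÷ 50 g/eq = 2487 eq = 2487 mol HCl.
(b) Mass of HCl: 2487 × 36.5 = 90,780 g.
(b) Mass of 28.2% solution: 90,780 / 0.282 = 321,900 g.
(b) Volume: 321,900 g ÷ 1.17 g/mL = 275,100 mL.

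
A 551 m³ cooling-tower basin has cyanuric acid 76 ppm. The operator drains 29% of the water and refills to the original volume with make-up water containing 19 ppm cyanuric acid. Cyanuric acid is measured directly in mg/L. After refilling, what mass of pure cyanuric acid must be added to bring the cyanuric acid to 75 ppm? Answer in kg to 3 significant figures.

Volume: 551 m³ = 551,000 L.
After draining 29% and refilling: 76 × 0.71 + 19 × 0.29 = 59.47 ppm.
Deficit to target: 75 − 59.47 = 15.53 mg/L.
Mass: 15.53 mg/L × 551,000 L = 8557 g cyanuric acid.

8.56 kg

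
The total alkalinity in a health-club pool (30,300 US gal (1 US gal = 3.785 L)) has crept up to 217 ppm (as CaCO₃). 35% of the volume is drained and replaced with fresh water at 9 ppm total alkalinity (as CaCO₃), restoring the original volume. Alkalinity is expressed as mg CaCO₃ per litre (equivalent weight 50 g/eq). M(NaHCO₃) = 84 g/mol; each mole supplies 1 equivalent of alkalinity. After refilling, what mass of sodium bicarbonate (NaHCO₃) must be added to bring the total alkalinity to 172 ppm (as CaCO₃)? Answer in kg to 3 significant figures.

Volume: 30,300 US gal × 3.785 L/gal = 114,686 L.
After draining 35% and refilling: 217 × 0.65 + 9 × 0.35 = 144.2 ppm.
Deficit to target: 172 − 144.2 = 27.8 mg/L.
As CaCO₃: 27.8 mg/L × 114,686 L = 3188 g; ÷ 50 g/eq ÷ 1 = 63.77 mol NaHCO₃.
Mass: 63.77 × 84 = 5356 g.

5.36 kg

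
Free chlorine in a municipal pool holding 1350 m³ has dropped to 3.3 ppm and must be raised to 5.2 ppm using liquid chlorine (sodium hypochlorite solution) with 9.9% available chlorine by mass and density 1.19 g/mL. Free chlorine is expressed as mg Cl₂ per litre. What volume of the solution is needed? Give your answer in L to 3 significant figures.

21.8 L

Volume: 1350 m³ = 1,350,000 L.
Chlorine deficit: 5.2 − 3.3 = 1.9 ppm = 1.9 mg/L as Cl₂.
Cl₂ equivalent needed: 1.9 mg/L × 1,350,000 L = 2,565,000 mg = 2565 g.
Product at 9.9% available chlorine: 2565 / 0.099 = 25,910 g.
Volume at density 1.19 g/mL: 25,910 g ÷ 1.19 g/mL = 21,770 mL.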